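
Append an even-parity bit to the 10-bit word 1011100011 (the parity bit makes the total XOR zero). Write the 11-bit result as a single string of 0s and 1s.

XOR of the 10 data bits: 1⊕0⊕1⊕1⊕1⊕0⊕0⊕0⊕1⊕1 = 0
Parity bit = 0 (so all 11 bits XOR to 0).

10111000110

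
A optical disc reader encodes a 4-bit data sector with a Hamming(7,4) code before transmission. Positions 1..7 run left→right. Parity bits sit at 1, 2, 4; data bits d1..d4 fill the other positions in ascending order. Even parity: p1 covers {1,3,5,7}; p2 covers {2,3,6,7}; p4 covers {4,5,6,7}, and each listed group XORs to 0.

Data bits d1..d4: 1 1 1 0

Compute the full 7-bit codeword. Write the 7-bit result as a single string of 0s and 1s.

Place data at non-parity positions: p1 p2 1 p4 1 1 0
p1 (pos 1,3,5,7): XOR of data positions = 1⊕1⊕0 = 0
p2 (pos 2,3,6,7): XOR of data positions = 1⊕1⊕0 = 0
p4 (pos 4,5,6,7): XOR of data positions = 1⊕1⊕0 = 0
Codeword: 0010110

0010110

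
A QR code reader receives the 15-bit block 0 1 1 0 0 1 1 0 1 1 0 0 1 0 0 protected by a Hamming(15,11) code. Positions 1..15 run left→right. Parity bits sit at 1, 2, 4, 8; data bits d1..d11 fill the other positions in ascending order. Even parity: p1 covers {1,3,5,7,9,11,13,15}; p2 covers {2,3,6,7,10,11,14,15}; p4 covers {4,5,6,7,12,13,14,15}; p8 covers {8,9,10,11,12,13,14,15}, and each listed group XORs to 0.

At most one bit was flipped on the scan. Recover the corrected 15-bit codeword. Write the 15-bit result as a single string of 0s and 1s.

s1 (pos 1,3,5,7,9,11,13,15): 0⊕1⊕0⊕1⊕1⊕0⊕1⊕0 = 0
s2 (pos 2,3,6,7,10,11,14,15): 1⊕1⊕1⊕1⊕1⊕0⊕0⊕0 = 1
s4 (pos 4,5,6,7,12,13,14,15): 0⊕0⊕1⊕1⊕0⊕1⊕0⊕0 = 1
s8 (pos 8,9,10,11,12,13,14,15): 0⊕1⊕1⊕0⊕0⊕1⊕0⊕0 = 1
Syndrome s8…s1 = 1110 → error at position 14.
Flip position 14: 011001101100100 → 011001101100110

011001101100110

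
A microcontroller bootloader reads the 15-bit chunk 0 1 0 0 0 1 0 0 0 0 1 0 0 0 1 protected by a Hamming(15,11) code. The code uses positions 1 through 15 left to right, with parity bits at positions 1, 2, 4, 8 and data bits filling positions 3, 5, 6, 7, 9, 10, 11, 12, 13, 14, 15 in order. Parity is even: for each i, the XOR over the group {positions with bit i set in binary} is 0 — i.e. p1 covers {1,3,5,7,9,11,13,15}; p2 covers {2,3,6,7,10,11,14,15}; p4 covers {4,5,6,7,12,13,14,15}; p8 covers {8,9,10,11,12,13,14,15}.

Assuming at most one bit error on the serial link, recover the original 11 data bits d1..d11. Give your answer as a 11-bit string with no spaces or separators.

00100010001

s1 (pos 1,3,5,7,9,11,13,15): 0⊕0⊕0⊕0⊕0⊕1⊕0⊕1 = 0
s2 (pos 2,3,6,7,10,11,14,15): 1⊕0⊕1⊕0⊕0⊕1⊕0⊕1 = 0
s4 (pos 4,5,6,7,12,13,14,15): 0⊕0⊕1⊕0⊕0⊕0⊕0⊕1 = 0
s8 (pos 8,9,10,11,12,13,14,15): 0⊕0⊕0⊕1⊕0⊕0⊕0⊕1 = 0
Syndrome s8…s1 = 0000 → no error.
Read data bits from positions 3,5,6,7,9,10,11,12,13,14,15: 00100010001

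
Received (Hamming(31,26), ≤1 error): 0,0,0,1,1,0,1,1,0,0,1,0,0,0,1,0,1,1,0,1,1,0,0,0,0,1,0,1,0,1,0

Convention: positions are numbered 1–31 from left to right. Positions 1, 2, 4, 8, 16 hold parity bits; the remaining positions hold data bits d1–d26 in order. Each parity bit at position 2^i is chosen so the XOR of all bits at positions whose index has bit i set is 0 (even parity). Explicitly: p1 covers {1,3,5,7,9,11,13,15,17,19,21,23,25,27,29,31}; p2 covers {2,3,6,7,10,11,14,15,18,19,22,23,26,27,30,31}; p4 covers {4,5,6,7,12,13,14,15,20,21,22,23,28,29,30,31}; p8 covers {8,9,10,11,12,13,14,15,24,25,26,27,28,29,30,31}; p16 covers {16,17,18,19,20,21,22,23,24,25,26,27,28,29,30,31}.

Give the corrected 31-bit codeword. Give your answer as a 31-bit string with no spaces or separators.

0001101100100011110110000101010

s1 (pos 1,3,5,7,9,11,13,15,17,19,21,23,25,27,29,31): 0⊕0⊕1⊕1⊕0⊕1⊕0⊕1⊕1⊕0⊕1⊕0⊕0⊕0⊕0⊕0 = 0
s2 (pos 2,3,6,7,10,11,14,15,18,19,22,23,26,27,30,31): 0⊕0⊕0⊕1⊕0⊕1⊕0⊕1⊕1⊕0⊕0⊕0⊕1⊕0⊕1⊕0 = 0
s4 (pos 4,5,6,7,12,13,14,15,20,21,22,23,28,29,30,31): 1⊕1⊕0⊕1⊕0⊕0⊕0⊕1⊕1⊕1⊕0⊕0⊕1⊕0⊕1⊕0 = 0
s8 (pos 8,9,10,11,12,13,14,15,24,25,26,27,28,29,30,31): 1⊕0⊕0⊕1⊕0⊕0⊕0⊕1⊕0⊕0⊕1⊕0⊕1⊕0⊕1⊕0 = 0
s16 (pos 16,17,18,19,20,21,22,23,24,25,26,27,28,29,30,31): 0⊕1⊕1⊕0⊕1⊕1⊕0⊕0⊕0⊕0⊕1⊕0⊕1⊕0⊕1⊕0 = 1
Syndrome s16…s1 = 10000 → error at position 16.
Flip position 16: 0001101100100010110110000101010 → 0001101100100011110110000101010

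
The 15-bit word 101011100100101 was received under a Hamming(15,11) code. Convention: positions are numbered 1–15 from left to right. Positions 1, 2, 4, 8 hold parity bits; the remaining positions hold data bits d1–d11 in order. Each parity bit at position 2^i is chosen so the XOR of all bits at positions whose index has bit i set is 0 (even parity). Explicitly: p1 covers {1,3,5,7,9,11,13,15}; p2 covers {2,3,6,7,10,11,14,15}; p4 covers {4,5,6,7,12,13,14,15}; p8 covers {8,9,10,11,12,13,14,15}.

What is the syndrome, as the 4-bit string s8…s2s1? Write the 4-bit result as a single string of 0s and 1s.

s1 (pos 1,3,5,7,9,11,13,15): 1⊕1⊕1⊕1⊕0⊕0⊕1⊕1 = 0
s2 (pos 2,3,6,7,10,11,14,15): 0⊕1⊕1⊕1⊕1⊕0⊕0⊕1 = 1
s4 (pos 4,5,6,7,12,13,14,15): 0⊕1⊕1⊕1⊕0⊕1⊕0⊕1 = 1
s8 (pos 8,9,10,11,12,13,14,15): 0⊕0⊕1⊕0⊕0⊕1⊕0⊕1 = 1
Syndrome s8…s1 = 1110 → error at position 14.

1110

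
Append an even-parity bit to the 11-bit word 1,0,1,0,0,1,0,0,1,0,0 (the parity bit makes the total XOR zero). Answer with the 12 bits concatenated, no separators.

101001001000

XOR of the 11 data bits: 1⊕0⊕1⊕0⊕0⊕1⊕0⊕0⊕1⊕0⊕0 = 0
Parity bit = 0 (so all 12 bits XOR to 0).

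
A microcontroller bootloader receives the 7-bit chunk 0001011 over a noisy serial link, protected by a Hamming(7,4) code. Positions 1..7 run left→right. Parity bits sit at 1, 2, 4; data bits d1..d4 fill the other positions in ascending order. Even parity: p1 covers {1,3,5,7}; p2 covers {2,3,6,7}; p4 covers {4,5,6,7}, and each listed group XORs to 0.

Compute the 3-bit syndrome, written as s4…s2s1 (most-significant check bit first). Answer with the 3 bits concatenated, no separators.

s1 (pos 1,3,5,7): 0⊕0⊕0⊕1 = 1
s2 (pos 2,3,6,7): 0⊕0⊕1⊕1 = 0
s4 (pos 4,5,6,7): 1⊕0⊕1⊕1 = 1
Syndrome s4…s1 = 101 → error at position 5.

101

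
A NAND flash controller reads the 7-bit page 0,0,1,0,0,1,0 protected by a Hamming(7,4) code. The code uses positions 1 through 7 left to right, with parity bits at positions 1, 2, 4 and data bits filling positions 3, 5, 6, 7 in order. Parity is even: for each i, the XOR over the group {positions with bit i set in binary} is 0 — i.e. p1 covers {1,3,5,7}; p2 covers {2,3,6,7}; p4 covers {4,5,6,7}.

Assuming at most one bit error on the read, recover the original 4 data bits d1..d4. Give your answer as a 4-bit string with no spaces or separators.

1110

s1 (pos 1,3,5,7): 0⊕1⊕0⊕0 = 1
s2 (pos 2,3,6,7): 0⊕1⊕1⊕0 = 0
s4 (pos 4,5,6,7): 0⊕0⊕1⊕0 = 1
Syndrome s4…s1 = 101 → error at position 5.
Flip position 5: 0010010 → 0010110
Read data bits from positions 3,5,6,7: 1110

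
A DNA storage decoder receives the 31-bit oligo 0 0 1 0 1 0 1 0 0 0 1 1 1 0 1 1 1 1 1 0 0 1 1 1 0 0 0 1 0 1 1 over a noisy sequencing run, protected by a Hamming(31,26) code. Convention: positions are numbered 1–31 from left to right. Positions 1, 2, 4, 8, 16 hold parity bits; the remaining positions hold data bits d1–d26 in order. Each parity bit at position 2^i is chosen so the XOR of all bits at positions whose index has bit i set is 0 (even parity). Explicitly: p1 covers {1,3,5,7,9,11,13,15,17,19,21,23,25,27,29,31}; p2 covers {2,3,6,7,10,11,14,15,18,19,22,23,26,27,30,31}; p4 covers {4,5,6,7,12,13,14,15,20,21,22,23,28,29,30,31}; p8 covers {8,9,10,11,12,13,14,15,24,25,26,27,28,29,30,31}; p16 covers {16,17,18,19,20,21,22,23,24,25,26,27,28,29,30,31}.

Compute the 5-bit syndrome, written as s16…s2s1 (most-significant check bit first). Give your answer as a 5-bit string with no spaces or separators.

s1 (pos 1,3,5,7,9,11,13,15,17,19,21,23,25,27,29,31): 0⊕1⊕1⊕1⊕0⊕1⊕1⊕1⊕1⊕1⊕0⊕1⊕0⊕0⊕0⊕1 = 0
s2 (pos 2,3,6,7,10,11,14,15,18,19,22,23,26,27,30,31): 0⊕1⊕0⊕1⊕0⊕1⊕0⊕1⊕1⊕1⊕1⊕1⊕0⊕0⊕1⊕1 = 0
s4 (pos 4,5,6,7,12,13,14,15,20,21,22,23,28,29,30,31): 0⊕1⊕0⊕1⊕1⊕1⊕0⊕1⊕0⊕0⊕1⊕1⊕1⊕0⊕1⊕1 = 0
s8 (pos 8,9,10,11,12,13,14,15,24,25,26,27,28,29,30,31): 0⊕0⊕0⊕1⊕1⊕1⊕0⊕1⊕1⊕0⊕0⊕0⊕1⊕0⊕1⊕1 = 0
s16 (pos 16,17,18,19,20,21,22,23,24,25,26,27,28,29,30,31): 1⊕1⊕1⊕1⊕0⊕0⊕1⊕1⊕1⊕0⊕0⊕0⊕1⊕0⊕1⊕1 = 0
Syndrome s16…s1 = 00000 → no error.

00000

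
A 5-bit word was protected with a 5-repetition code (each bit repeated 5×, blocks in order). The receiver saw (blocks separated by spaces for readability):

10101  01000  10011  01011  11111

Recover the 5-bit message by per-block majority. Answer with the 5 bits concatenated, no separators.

10111

Block 1 (10101): 3 ones → 1
Block 2 (01000): 1 one → 0
Block 3 (10011): 3 ones → 1
Block 4 (01011): 3 ones → 1
Block 5 (11111): 5 ones → 1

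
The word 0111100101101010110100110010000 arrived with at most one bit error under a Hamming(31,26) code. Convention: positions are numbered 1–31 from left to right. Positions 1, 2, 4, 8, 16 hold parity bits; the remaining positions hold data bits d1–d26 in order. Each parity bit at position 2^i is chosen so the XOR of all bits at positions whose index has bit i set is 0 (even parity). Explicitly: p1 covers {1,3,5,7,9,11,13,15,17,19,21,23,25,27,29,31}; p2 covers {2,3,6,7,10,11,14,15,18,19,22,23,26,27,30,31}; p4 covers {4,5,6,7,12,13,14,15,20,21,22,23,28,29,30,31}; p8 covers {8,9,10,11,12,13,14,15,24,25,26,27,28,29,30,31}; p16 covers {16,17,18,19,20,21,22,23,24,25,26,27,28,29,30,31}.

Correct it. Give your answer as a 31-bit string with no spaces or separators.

s1 (pos 1,3,5,7,9,11,13,15,17,19,21,23,25,27,29,31): 0⊕1⊕1⊕0⊕0⊕1⊕1⊕1⊕1⊕0⊕0⊕1⊕0⊕1⊕0⊕0 = 0
s2 (pos 2,3,6,7,10,11,14,15,18,19,22,23,26,27,30,31): 1⊕1⊕0⊕0⊕1⊕1⊕0⊕1⊕1⊕0⊕0⊕1⊕0⊕1⊕0⊕0 = 0
s4 (pos 4,5,6,7,12,13,14,15,20,21,22,23,28,29,30,31): 1⊕1⊕0⊕0⊕0⊕1⊕0⊕1⊕1⊕0⊕0⊕1⊕0⊕0⊕0⊕0 = 0
s8 (pos 8,9,10,11,12,13,14,15,24,25,26,27,28,29,30,31): 1⊕0⊕1⊕1⊕0⊕1⊕0⊕1⊕1⊕0⊕0⊕1⊕0⊕0⊕0⊕0 = 1
s16 (pos 16,17,18,19,20,21,22,23,24,25,26,27,28,29,30,31): 0⊕1⊕1⊕0⊕1⊕0⊕0⊕1⊕1⊕0⊕0⊕1⊕0⊕0⊕0⊕0 = 0
Syndrome s16…s1 = 01000 → error at position 8.
Flip position 8: 0111100101101010110100110010000 → 0111100001101010110100110010000

0111100001101010110100110010000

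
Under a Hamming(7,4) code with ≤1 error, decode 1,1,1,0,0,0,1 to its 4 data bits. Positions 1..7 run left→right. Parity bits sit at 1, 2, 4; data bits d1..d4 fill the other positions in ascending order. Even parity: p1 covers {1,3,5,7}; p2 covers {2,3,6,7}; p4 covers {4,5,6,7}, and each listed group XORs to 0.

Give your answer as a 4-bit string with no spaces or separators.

1000

s1 (pos 1,3,5,7): 1⊕1⊕0⊕1 = 1
s2 (pos 2,3,6,7): 1⊕1⊕0⊕1 = 1
s4 (pos 4,5,6,7): 0⊕0⊕0⊕1 = 1
Syndrome s4…s1 = 111 → error at position 7.
Flip position 7: 1110001 → 1110000
Read data bits from positions 3,5,6,7: 1000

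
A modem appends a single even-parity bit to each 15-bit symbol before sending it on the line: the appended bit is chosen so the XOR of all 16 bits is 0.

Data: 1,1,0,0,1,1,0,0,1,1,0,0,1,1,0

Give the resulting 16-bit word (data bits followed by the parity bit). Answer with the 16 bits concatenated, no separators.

1100110011001100

XOR of the 15 data bits: 1⊕1⊕0⊕0⊕1⊕1⊕0⊕0⊕1⊕1⊕0⊕0⊕1⊕1⊕0 = 0
Parity bit = 0 (so all 16 bits XOR to 0).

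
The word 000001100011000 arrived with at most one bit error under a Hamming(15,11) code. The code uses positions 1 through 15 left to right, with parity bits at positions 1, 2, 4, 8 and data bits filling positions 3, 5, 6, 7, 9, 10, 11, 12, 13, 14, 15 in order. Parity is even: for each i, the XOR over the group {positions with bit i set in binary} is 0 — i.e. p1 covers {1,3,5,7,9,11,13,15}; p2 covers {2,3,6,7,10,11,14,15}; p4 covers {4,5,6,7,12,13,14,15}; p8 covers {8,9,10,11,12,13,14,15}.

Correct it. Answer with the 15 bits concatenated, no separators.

s1 (pos 1,3,5,7,9,11,13,15): 0⊕0⊕0⊕1⊕0⊕1⊕0⊕0 = 0
s2 (pos 2,3,6,7,10,11,14,15): 0⊕0⊕1⊕1⊕0⊕1⊕0⊕0 = 1
s4 (pos 4,5,6,7,12,13,14,15): 0⊕0⊕1⊕1⊕1⊕0⊕0⊕0 = 1
s8 (pos 8,9,10,11,12,13,14,15): 0⊕0⊕0⊕1⊕1⊕0⊕0⊕0 = 0
Syndrome s8…s1 = 0110 → error at position 6.
Flip position 6: 000001100011000 → 000000100011000

000000100011000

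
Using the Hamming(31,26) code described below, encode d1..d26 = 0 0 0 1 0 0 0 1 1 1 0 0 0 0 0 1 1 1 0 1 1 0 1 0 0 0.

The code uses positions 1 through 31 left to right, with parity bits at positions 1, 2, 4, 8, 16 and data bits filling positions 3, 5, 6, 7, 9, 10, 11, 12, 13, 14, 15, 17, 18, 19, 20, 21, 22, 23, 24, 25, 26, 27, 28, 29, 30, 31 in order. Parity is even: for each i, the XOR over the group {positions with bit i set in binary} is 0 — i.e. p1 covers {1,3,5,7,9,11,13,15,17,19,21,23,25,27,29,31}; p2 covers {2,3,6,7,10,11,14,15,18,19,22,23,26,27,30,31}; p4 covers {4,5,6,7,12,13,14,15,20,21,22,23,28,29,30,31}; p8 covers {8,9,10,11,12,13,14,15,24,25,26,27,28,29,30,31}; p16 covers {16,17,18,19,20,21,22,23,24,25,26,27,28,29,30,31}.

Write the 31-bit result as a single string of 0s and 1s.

Place data at non-parity positions: p1 p2 0 p4 0 0 1 p8 0 0 0 1 1 1 0 p16 0 0 0 0 1 1 1 0 1 1 0 1 0 0 0
p1 (pos 1,3,5,7,9,11,13,15,17,19,21,23,25,27,29,31): XOR of data positions = 0⊕0⊕1⊕0⊕0⊕1⊕0⊕0⊕0⊕1⊕1⊕1⊕0⊕0⊕0 = 1
p2 (pos 2,3,6,7,10,11,14,15,18,19,22,23,26,27,30,31): XOR of data positions = 0⊕0⊕1⊕0⊕0⊕1⊕0⊕0⊕0⊕1⊕1⊕1⊕0⊕0⊕0 = 1
p4 (pos 4,5,6,7,12,13,14,15,20,21,22,23,28,29,30,31): XOR of data positions = 0⊕0⊕1⊕1⊕1⊕1⊕0⊕0⊕1⊕1⊕1⊕1⊕0⊕0⊕0 = 0
p8 (pos 8,9,10,11,12,13,14,15,24,25,26,27,28,29,30,31): XOR of data positions = 0⊕0⊕0⊕1⊕1⊕1⊕0⊕0⊕1⊕1⊕0⊕1⊕0⊕0⊕0 = 0
p16 (pos 16,17,18,19,20,21,22,23,24,25,26,27,28,29,30,31): XOR of data positions = 0⊕0⊕0⊕0⊕1⊕1⊕1⊕0⊕1⊕1⊕0⊕1⊕0⊕0⊕0 = 0
Codeword: 1100001000011100000011101101000

1100001000011100000011101101000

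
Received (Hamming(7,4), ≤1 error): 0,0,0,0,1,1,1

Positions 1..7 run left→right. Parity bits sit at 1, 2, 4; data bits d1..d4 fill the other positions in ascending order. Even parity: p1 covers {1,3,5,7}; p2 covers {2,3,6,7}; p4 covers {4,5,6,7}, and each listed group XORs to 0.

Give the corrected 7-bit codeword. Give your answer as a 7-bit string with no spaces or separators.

s1 (pos 1,3,5,7): 0⊕0⊕1⊕1 = 0
s2 (pos 2,3,6,7): 0⊕0⊕1⊕1 = 0
s4 (pos 4,5,6,7): 0⊕1⊕1⊕1 = 1
Syndrome s4…s1 = 100 → error at position 4.
Flip position 4: 0000111 → 0001111

0001111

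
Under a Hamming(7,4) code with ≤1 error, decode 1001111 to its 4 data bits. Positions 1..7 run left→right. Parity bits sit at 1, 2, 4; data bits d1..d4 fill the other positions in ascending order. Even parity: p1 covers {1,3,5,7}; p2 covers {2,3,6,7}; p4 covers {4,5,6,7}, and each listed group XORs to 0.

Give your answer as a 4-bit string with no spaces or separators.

s1 (pos 1,3,5,7): 1⊕0⊕1⊕1 = 1
s2 (pos 2,3,6,7): 0⊕0⊕1⊕1 = 0
s4 (pos 4,5,6,7): 1⊕1⊕1⊕1 = 0
Syndrome s4…s1 = 001 → error at position 1.
Flip position 1: 1001111 → 0001111
Read data bits from positions 3,5,6,7: 0111

0111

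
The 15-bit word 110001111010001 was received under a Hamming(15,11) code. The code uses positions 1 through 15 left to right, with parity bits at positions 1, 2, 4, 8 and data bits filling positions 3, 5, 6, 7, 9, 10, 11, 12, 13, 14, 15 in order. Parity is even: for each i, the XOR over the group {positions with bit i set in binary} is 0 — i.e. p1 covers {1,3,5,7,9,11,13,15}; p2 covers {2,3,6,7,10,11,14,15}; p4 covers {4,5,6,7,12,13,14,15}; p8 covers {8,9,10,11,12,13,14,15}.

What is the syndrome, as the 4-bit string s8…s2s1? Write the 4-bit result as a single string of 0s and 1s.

0111

s1 (pos 1,3,5,7,9,11,13,15): 1⊕0⊕0⊕1⊕1⊕1⊕0⊕1 = 1
s2 (pos 2,3,6,7,10,11,14,15): 1⊕0⊕1⊕1⊕0⊕1⊕0⊕1 = 1
s4 (pos 4,5,6,7,12,13,14,15): 0⊕0⊕1⊕1⊕0⊕0⊕0⊕1 = 1
s8 (pos 8,9,10,11,12,13,14,15): 1⊕1⊕0⊕1⊕0⊕0⊕0⊕1 = 0
Syndrome s8…s1 = 0111 → error at position 7.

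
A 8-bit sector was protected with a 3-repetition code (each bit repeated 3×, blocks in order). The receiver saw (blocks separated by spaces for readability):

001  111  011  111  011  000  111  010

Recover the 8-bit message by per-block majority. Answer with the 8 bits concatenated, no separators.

01111010

Block 1 (001): 1 one → 0
Block 2 (111): 3 ones → 1
Block 3 (011): 2 ones → 1
Block 4 (111): 3 ones → 1
Block 5 (011): 2 ones → 1
Block 6 (000): 0 ones → 0
Block 7 (111): 3 ones → 1
Block 8 (010): 1 one → 0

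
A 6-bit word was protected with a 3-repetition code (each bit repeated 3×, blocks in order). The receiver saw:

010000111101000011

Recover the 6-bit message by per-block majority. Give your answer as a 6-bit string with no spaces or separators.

001101

Block 1 (010): 1 one → 0
Block 2 (000): 0 ones → 0
Block 3 (111): 3 ones → 1
Block 4 (101): 2 ones → 1
Block 5 (000): 0 ones → 0
Block 6 (011): 2 ones → 1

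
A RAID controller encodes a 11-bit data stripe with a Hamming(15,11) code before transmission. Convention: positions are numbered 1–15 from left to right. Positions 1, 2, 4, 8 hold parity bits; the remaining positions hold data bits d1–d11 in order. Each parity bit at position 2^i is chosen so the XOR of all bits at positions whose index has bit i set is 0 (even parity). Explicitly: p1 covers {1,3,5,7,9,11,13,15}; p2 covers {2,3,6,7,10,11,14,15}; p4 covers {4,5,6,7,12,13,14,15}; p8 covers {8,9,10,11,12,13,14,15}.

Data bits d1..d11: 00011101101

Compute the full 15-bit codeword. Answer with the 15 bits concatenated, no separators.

Place data at non-parity positions: p1 p2 0 p4 0 0 1 p8 1 1 0 1 1 0 1
p1 (pos 1,3,5,7,9,11,13,15): XOR of data positions = 0⊕0⊕1⊕1⊕0⊕1⊕1 = 0
p2 (pos 2,3,6,7,10,11,14,15): XOR of data positions = 0⊕0⊕1⊕1⊕0⊕0⊕1 = 1
p4 (pos 4,5,6,7,12,13,14,15): XOR of data positions = 0⊕0⊕1⊕1⊕1⊕0⊕1 = 0
p8 (pos 8,9,10,11,12,13,14,15): XOR of data positions = 1⊕1⊕0⊕1⊕1⊕0⊕1 = 1
Codeword: 010000111101101

010000111101101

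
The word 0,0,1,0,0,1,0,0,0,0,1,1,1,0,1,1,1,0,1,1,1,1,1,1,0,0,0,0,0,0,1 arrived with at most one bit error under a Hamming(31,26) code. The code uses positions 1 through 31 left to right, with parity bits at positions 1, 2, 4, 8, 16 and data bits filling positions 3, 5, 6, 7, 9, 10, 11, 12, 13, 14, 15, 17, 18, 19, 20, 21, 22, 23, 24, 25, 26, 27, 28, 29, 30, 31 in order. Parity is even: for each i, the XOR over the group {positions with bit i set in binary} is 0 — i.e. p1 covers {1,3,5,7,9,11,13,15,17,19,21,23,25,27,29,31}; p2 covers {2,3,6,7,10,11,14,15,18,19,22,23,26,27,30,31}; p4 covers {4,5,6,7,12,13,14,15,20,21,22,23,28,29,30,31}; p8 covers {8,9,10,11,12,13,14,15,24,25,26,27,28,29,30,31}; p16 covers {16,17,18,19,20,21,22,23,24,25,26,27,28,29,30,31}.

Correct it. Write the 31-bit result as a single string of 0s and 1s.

0010010000111011101101110000001

s1 (pos 1,3,5,7,9,11,13,15,17,19,21,23,25,27,29,31): 0⊕1⊕0⊕0⊕0⊕1⊕1⊕1⊕1⊕1⊕1⊕1⊕0⊕0⊕0⊕1 = 1
s2 (pos 2,3,6,7,10,11,14,15,18,19,22,23,26,27,30,31): 0⊕1⊕1⊕0⊕0⊕1⊕0⊕1⊕0⊕1⊕1⊕1⊕0⊕0⊕0⊕1 = 0
s4 (pos 4,5,6,7,12,13,14,15,20,21,22,23,28,29,30,31): 0⊕0⊕1⊕0⊕1⊕1⊕0⊕1⊕1⊕1⊕1⊕1⊕0⊕0⊕0⊕1 = 1
s8 (pos 8,9,10,11,12,13,14,15,24,25,26,27,28,29,30,31): 0⊕0⊕0⊕1⊕1⊕1⊕0⊕1⊕1⊕0⊕0⊕0⊕0⊕0⊕0⊕1 = 0
s16 (pos 16,17,18,19,20,21,22,23,24,25,26,27,28,29,30,31): 1⊕1⊕0⊕1⊕1⊕1⊕1⊕1⊕1⊕0⊕0⊕0⊕0⊕0⊕0⊕1 = 1
Syndrome s16…s1 = 10101 → error at position 21.
Flip position 21: 0010010000111011101111110000001 → 0010010000111011101101110000001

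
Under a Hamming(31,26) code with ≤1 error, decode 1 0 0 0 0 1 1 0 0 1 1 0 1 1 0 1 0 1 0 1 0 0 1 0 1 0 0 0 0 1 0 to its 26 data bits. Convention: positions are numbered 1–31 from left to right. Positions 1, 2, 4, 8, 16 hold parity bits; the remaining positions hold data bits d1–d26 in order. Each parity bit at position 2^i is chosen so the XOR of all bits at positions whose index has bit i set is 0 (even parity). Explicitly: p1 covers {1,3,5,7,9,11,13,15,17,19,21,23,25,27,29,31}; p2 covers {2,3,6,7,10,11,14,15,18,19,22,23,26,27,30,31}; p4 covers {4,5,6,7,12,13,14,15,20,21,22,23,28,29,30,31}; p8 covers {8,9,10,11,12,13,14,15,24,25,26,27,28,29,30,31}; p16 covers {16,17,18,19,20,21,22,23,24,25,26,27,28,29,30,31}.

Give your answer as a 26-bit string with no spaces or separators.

s1 (pos 1,3,5,7,9,11,13,15,17,19,21,23,25,27,29,31): 1⊕0⊕0⊕1⊕0⊕1⊕1⊕0⊕0⊕0⊕0⊕1⊕1⊕0⊕0⊕0 = 0
s2 (pos 2,3,6,7,10,11,14,15,18,19,22,23,26,27,30,31): 0⊕0⊕1⊕1⊕1⊕1⊕1⊕0⊕1⊕0⊕0⊕1⊕0⊕0⊕1⊕0 = 0
s4 (pos 4,5,6,7,12,13,14,15,20,21,22,23,28,29,30,31): 0⊕0⊕1⊕1⊕0⊕1⊕1⊕0⊕1⊕0⊕0⊕1⊕0⊕0⊕1⊕0 = 1
s8 (pos 8,9,10,11,12,13,14,15,24,25,26,27,28,29,30,31): 0⊕0⊕1⊕1⊕0⊕1⊕1⊕0⊕0⊕1⊕0⊕0⊕0⊕0⊕1⊕0 = 0
s16 (pos 16,17,18,19,20,21,22,23,24,25,26,27,28,29,30,31): 1⊕0⊕1⊕0⊕1⊕0⊕0⊕1⊕0⊕1⊕0⊕0⊕0⊕0⊕1⊕0 = 0
Syndrome s16…s1 = 00100 → error at position 4.
Flip position 4: 1000011001101101010100101000010 → 1001011001101101010100101000010
Read data bits from positions 3,5,6,7,9,10,11,12,13,14,15,17,18,19,20,21,22,23,24,25,26,27,28,29,30,31: 00110110110010100101000010

00110110110010100101000010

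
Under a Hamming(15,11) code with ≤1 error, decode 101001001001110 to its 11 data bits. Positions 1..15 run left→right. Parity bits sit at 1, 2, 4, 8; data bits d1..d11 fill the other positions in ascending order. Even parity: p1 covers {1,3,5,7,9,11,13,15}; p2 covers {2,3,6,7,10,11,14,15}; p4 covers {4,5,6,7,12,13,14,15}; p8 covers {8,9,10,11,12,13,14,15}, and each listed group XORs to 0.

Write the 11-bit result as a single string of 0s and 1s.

s1 (pos 1,3,5,7,9,11,13,15): 1⊕1⊕0⊕0⊕1⊕0⊕1⊕0 = 0
s2 (pos 2,3,6,7,10,11,14,15): 0⊕1⊕1⊕0⊕0⊕0⊕1⊕0 = 1
s4 (pos 4,5,6,7,12,13,14,15): 0⊕0⊕1⊕0⊕1⊕1⊕1⊕0 = 0
s8 (pos 8,9,10,11,12,13,14,15): 0⊕1⊕0⊕0⊕1⊕1⊕1⊕0 = 0
Syndrome s8…s1 = 0010 → error at position 2.
Flip position 2: 101001001001110 → 111001001001110
Read data bits from positions 3,5,6,7,9,10,11,12,13,14,15: 10101001110

10101001110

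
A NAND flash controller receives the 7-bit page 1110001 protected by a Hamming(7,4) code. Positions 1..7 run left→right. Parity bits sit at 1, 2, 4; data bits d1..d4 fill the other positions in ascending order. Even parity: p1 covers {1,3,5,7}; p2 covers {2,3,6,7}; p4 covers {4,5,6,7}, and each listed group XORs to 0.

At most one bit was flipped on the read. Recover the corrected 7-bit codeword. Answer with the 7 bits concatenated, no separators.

s1 (pos 1,3,5,7): 1⊕1⊕0⊕1 = 1
s2 (pos 2,3,6,7): 1⊕1⊕0⊕1 = 1
s4 (pos 4,5,6,7): 0⊕0⊕0⊕1 = 1
Syndrome s4…s1 = 111 → error at position 7.
Flip position 7: 1110001 → 1110000

1110000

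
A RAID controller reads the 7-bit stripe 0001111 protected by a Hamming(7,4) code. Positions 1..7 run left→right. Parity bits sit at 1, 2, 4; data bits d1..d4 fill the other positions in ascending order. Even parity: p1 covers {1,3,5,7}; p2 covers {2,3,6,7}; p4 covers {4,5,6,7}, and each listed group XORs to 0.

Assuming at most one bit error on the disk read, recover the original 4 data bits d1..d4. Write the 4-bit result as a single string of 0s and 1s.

s1 (pos 1,3,5,7): 0⊕0⊕1⊕1 = 0
s2 (pos 2,3,6,7): 0⊕0⊕1⊕1 = 0
s4 (pos 4,5,6,7): 1⊕1⊕1⊕1 = 0
Syndrome s4…s1 = 000 → no error.
Read data bits from positions 3,5,6,7: 0111

0111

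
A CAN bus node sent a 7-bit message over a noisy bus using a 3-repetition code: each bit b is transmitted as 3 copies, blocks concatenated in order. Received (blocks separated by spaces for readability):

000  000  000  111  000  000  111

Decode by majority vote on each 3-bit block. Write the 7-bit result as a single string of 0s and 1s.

Block 1 (000): 0 ones → 0
Block 2 (000): 0 ones → 0
Block 3 (000): 0 ones → 0
Block 4 (111): 3 ones → 1
Block 5 (000): 0 ones → 0
Block 6 (000): 0 ones → 0
Block 7 (111): 3 ones → 1

0001001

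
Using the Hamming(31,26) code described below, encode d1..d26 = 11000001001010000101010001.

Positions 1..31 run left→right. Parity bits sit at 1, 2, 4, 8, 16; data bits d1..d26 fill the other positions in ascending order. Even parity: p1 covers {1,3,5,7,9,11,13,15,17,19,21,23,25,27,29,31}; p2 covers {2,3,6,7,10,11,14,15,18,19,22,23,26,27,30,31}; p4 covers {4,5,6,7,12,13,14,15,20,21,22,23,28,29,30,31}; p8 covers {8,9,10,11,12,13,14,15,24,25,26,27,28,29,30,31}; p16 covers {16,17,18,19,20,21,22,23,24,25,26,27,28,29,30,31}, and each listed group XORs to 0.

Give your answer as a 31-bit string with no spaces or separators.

Place data at non-parity positions: p1 p2 1 p4 1 0 0 p8 0 0 0 1 0 0 1 p16 0 1 0 0 0 0 1 0 1 0 1 0 0 0 1
p1 (pos 1,3,5,7,9,11,13,15,17,19,21,23,25,27,29,31): XOR of data positions = 1⊕1⊕0⊕0⊕0⊕0⊕1⊕0⊕0⊕0⊕1⊕1⊕1⊕0⊕1 = 1
p2 (pos 2,3,6,7,10,11,14,15,18,19,22,23,26,27,30,31): XOR of data positions = 1⊕0⊕0⊕0⊕0⊕0⊕1⊕1⊕0⊕0⊕1⊕0⊕1⊕0⊕1 = 0
p4 (pos 4,5,6,7,12,13,14,15,20,21,22,23,28,29,30,31): XOR of data positions = 1⊕0⊕0⊕1⊕0⊕0⊕1⊕0⊕0⊕0⊕1⊕0⊕0⊕0⊕1 = 1
p8 (pos 8,9,10,11,12,13,14,15,24,25,26,27,28,29,30,31): XOR of data positions = 0⊕0⊕0⊕1⊕0⊕0⊕1⊕0⊕1⊕0⊕1⊕0⊕0⊕0⊕1 = 1
p16 (pos 16,17,18,19,20,21,22,23,24,25,26,27,28,29,30,31): XOR of data positions = 0⊕1⊕0⊕0⊕0⊕0⊕1⊕0⊕1⊕0⊕1⊕0⊕0⊕0⊕1 = 1
Codeword: 1011100100010011010000101010001

1011100100010011010000101010001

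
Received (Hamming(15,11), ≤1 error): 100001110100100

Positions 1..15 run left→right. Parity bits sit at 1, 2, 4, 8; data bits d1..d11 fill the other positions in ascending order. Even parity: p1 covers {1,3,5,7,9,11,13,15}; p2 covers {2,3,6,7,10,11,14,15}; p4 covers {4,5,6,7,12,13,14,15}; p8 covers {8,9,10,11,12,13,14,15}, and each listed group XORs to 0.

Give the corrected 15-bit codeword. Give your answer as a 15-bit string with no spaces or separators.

100001110100101

s1 (pos 1,3,5,7,9,11,13,15): 1⊕0⊕0⊕1⊕0⊕0⊕1⊕0 = 1
s2 (pos 2,3,6,7,10,11,14,15): 0⊕0⊕1⊕1⊕1⊕0⊕0⊕0 = 1
s4 (pos 4,5,6,7,12,13,14,15): 0⊕0⊕1⊕1⊕0⊕1⊕0⊕0 = 1
s8 (pos 8,9,10,11,12,13,14,15): 1⊕0⊕1⊕0⊕0⊕1⊕0⊕0 = 1
Syndrome s8…s1 = 1111 → error at position 15.
Flip position 15: 100001110100100 → 100001110100101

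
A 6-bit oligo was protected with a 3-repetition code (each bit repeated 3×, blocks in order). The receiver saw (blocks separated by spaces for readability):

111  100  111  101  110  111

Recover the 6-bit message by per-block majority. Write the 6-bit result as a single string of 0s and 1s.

101111

Block 1 (111): 3 ones → 1
Block 2 (100): 1 one → 0
Block 3 (111): 3 ones → 1
Block 4 (101): 2 ones → 1
Block 5 (110): 2 ones → 1
Block 6 (111): 3 ones → 1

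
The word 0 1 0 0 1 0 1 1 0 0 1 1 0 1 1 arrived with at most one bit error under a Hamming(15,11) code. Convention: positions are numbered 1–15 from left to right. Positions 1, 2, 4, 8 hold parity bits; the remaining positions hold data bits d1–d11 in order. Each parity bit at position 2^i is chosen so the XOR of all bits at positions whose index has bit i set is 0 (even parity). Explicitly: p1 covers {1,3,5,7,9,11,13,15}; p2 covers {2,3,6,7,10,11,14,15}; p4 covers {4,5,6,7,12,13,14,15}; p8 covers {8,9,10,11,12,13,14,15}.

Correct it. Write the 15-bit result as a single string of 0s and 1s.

s1 (pos 1,3,5,7,9,11,13,15): 0⊕0⊕1⊕1⊕0⊕1⊕0⊕1 = 0
s2 (pos 2,3,6,7,10,11,14,15): 1⊕0⊕0⊕1⊕0⊕1⊕1⊕1 = 1
s4 (pos 4,5,6,7,12,13,14,15): 0⊕1⊕0⊕1⊕1⊕0⊕1⊕1 = 1
s8 (pos 8,9,10,11,12,13,14,15): 1⊕0⊕0⊕1⊕1⊕0⊕1⊕1 = 1
Syndrome s8…s1 = 1110 → error at position 14.
Flip position 14: 010010110011011 → 010010110011001

010010110011001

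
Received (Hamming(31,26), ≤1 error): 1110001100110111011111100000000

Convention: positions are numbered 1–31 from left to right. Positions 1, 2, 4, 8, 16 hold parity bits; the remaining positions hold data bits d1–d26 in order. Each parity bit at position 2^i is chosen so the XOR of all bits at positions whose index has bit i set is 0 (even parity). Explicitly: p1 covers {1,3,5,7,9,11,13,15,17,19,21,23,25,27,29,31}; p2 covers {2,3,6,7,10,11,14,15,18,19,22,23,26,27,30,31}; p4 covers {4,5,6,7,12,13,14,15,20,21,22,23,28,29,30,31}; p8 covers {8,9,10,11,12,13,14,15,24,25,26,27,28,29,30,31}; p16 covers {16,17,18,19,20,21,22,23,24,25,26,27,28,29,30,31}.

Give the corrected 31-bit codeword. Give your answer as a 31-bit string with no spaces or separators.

1110001100110111011111110000000

s1 (pos 1,3,5,7,9,11,13,15,17,19,21,23,25,27,29,31): 1⊕1⊕0⊕1⊕0⊕1⊕0⊕1⊕0⊕1⊕1⊕1⊕0⊕0⊕0⊕0 = 0
s2 (pos 2,3,6,7,10,11,14,15,18,19,22,23,26,27,30,31): 1⊕1⊕0⊕1⊕0⊕1⊕1⊕1⊕1⊕1⊕1⊕1⊕0⊕0⊕0⊕0 = 0
s4 (pos 4,5,6,7,12,13,14,15,20,21,22,23,28,29,30,31): 0⊕0⊕0⊕1⊕1⊕0⊕1⊕1⊕1⊕1⊕1⊕1⊕0⊕0⊕0⊕0 = 0
s8 (pos 8,9,10,11,12,13,14,15,24,25,26,27,28,29,30,31): 1⊕0⊕0⊕1⊕1⊕0⊕1⊕1⊕0⊕0⊕0⊕0⊕0⊕0⊕0⊕0 = 1
s16 (pos 16,17,18,19,20,21,22,23,24,25,26,27,28,29,30,31): 1⊕0⊕1⊕1⊕1⊕1⊕1⊕1⊕0⊕0⊕0⊕0⊕0⊕0⊕0⊕0 = 1
Syndrome s16…s1 = 11000 → error at position 24.
Flip position 24: 1110001100110111011111100000000 → 1110001100110111011111110000000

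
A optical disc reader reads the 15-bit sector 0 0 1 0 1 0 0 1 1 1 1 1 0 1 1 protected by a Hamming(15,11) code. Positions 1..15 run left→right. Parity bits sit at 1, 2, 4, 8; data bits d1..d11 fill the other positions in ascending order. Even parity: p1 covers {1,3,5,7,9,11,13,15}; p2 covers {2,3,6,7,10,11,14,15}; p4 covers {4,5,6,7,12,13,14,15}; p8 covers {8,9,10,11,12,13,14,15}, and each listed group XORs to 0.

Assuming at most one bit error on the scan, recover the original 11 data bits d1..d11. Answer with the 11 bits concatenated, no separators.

s1 (pos 1,3,5,7,9,11,13,15): 0⊕1⊕1⊕0⊕1⊕1⊕0⊕1 = 1
s2 (pos 2,3,6,7,10,11,14,15): 0⊕1⊕0⊕0⊕1⊕1⊕1⊕1 = 1
s4 (pos 4,5,6,7,12,13,14,15): 0⊕1⊕0⊕0⊕1⊕0⊕1⊕1 = 0
s8 (pos 8,9,10,11,12,13,14,15): 1⊕1⊕1⊕1⊕1⊕0⊕1⊕1 = 1
Syndrome s8…s1 = 1011 → error at position 11.
Flip position 11: 001010011111011 → 001010011101011
Read data bits from positions 3,5,6,7,9,10,11,12,13,14,15: 11001101011

11001101011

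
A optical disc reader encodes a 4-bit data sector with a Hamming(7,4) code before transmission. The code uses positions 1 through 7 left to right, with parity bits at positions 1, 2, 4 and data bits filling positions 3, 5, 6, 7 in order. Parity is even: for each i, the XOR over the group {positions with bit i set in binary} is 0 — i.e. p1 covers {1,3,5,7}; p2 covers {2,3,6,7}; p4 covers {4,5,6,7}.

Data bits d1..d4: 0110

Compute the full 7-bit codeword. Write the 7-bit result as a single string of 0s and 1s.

Place data at non-parity positions: p1 p2 0 p4 1 1 0
p1 (pos 1,3,5,7): XOR of data positions = 0⊕1⊕0 = 1
p2 (pos 2,3,6,7): XOR of data positions = 0⊕1⊕0 = 1
p4 (pos 4,5,6,7): XOR of data positions = 1⊕1⊕0 = 0
Codeword: 1100110

1100110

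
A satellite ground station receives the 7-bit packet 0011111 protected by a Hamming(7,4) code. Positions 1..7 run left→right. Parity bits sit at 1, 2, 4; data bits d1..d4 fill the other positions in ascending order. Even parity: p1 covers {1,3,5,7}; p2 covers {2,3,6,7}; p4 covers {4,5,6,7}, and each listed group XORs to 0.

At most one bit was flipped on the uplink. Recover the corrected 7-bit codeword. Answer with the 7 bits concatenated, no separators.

0001111

s1 (pos 1,3,5,7): 0⊕1⊕1⊕1 = 1
s2 (pos 2,3,6,7): 0⊕1⊕1⊕1 = 1
s4 (pos 4,5,6,7): 1⊕1⊕1⊕1 = 0
Syndrome s4…s1 = 011 → error at position 3.
Flip position 3: 0011111 → 0001111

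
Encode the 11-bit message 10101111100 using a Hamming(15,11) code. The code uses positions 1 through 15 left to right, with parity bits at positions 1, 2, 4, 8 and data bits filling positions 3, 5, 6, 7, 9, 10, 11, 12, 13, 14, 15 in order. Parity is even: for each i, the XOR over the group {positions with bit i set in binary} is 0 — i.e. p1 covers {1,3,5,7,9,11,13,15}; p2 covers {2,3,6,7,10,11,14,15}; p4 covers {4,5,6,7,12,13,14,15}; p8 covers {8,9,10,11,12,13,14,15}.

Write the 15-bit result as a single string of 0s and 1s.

Place data at non-parity positions: p1 p2 1 p4 0 1 0 p8 1 1 1 1 1 0 0
p1 (pos 1,3,5,7,9,11,13,15): XOR of data positions = 1⊕0⊕0⊕1⊕1⊕1⊕0 = 0
p2 (pos 2,3,6,7,10,11,14,15): XOR of data positions = 1⊕1⊕0⊕1⊕1⊕0⊕0 = 0
p4 (pos 4,5,6,7,12,13,14,15): XOR of data positions = 0⊕1⊕0⊕1⊕1⊕0⊕0 = 1
p8 (pos 8,9,10,11,12,13,14,15): XOR of data positions = 1⊕1⊕1⊕1⊕1⊕0⊕0 = 1
Codeword: 001101011111100

001101011111100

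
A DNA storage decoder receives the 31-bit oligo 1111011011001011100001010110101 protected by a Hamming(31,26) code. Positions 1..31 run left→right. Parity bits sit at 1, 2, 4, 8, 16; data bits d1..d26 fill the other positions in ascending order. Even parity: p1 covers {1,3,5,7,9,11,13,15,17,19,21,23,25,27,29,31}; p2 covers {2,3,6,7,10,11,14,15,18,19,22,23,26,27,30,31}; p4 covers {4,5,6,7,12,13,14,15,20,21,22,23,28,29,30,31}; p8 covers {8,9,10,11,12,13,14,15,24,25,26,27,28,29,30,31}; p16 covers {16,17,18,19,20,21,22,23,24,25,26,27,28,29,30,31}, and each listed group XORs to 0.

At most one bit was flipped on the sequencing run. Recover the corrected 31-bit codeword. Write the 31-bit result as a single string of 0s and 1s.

s1 (pos 1,3,5,7,9,11,13,15,17,19,21,23,25,27,29,31): 1⊕1⊕0⊕1⊕1⊕0⊕1⊕1⊕1⊕0⊕0⊕0⊕0⊕1⊕1⊕1 = 0
s2 (pos 2,3,6,7,10,11,14,15,18,19,22,23,26,27,30,31): 1⊕1⊕1⊕1⊕1⊕0⊕0⊕1⊕0⊕0⊕1⊕0⊕1⊕1⊕0⊕1 = 0
s4 (pos 4,5,6,7,12,13,14,15,20,21,22,23,28,29,30,31): 1⊕0⊕1⊕1⊕0⊕1⊕0⊕1⊕0⊕0⊕1⊕0⊕0⊕1⊕0⊕1 = 0
s8 (pos 8,9,10,11,12,13,14,15,24,25,26,27,28,29,30,31): 0⊕1⊕1⊕0⊕0⊕1⊕0⊕1⊕1⊕0⊕1⊕1⊕0⊕1⊕0⊕1 = 1
s16 (pos 16,17,18,19,20,21,22,23,24,25,26,27,28,29,30,31): 1⊕1⊕0⊕0⊕0⊕0⊕1⊕0⊕1⊕0⊕1⊕1⊕0⊕1⊕0⊕1 = 0
Syndrome s16…s1 = 01000 → error at position 8.
Flip position 8: 1111011011001011100001010110101 → 1111011111001011100001010110101

1111011111001011100001010110101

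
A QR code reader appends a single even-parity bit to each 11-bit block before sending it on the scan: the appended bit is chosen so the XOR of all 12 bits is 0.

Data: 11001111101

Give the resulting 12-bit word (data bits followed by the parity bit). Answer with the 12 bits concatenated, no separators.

XOR of the 11 data bits: 1⊕1⊕0⊕0⊕1⊕1⊕1⊕1⊕1⊕0⊕1 = 0
Parity bit = 0 (so all 12 bits XOR to 0).

110011111010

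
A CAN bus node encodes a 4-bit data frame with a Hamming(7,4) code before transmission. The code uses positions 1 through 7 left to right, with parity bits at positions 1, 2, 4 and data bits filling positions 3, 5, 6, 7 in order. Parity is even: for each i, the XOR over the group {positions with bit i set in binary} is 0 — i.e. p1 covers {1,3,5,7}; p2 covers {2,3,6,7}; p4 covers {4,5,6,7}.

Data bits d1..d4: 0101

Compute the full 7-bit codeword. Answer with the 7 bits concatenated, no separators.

Place data at non-parity positions: p1 p2 0 p4 1 0 1
p1 (pos 1,3,5,7): XOR of data positions = 0⊕1⊕1 = 0
p2 (pos 2,3,6,7): XOR of data positions = 0⊕0⊕1 = 1
p4 (pos 4,5,6,7): XOR of data positions = 1⊕0⊕1 = 0
Codeword: 0100101

0100101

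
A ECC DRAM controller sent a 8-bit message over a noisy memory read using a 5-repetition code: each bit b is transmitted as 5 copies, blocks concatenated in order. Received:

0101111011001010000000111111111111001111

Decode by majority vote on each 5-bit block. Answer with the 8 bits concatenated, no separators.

Block 1 (01011): 3 ones → 1
Block 2 (11011): 4 ones → 1
Block 3 (00101): 2 ones → 0
Block 4 (00000): 0 ones → 0
Block 5 (00111): 3 ones → 1
Block 6 (11111): 5 ones → 1
Block 7 (11110): 4 ones → 1
Block 8 (01111): 4 ones → 1

11001111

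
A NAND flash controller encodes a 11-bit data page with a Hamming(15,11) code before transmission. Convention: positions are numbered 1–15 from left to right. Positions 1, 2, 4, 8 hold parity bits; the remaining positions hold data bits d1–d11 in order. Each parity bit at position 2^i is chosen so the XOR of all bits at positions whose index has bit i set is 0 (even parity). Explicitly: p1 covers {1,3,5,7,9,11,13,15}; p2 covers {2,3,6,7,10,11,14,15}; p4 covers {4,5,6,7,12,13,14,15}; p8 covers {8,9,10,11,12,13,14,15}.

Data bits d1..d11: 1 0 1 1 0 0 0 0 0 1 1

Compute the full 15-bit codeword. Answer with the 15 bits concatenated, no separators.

Place data at non-parity positions: p1 p2 1 p4 0 1 1 p8 0 0 0 0 0 1 1
p1 (pos 1,3,5,7,9,11,13,15): XOR of data positions = 1⊕0⊕1⊕0⊕0⊕0⊕1 = 1
p2 (pos 2,3,6,7,10,11,14,15): XOR of data positions = 1⊕1⊕1⊕0⊕0⊕1⊕1 = 1
p4 (pos 4,5,6,7,12,13,14,15): XOR of data positions = 0⊕1⊕1⊕0⊕0⊕1⊕1 = 0
p8 (pos 8,9,10,11,12,13,14,15): XOR of data positions = 0⊕0⊕0⊕0⊕0⊕1⊕1 = 0
Codeword: 111001100000011

111001100000011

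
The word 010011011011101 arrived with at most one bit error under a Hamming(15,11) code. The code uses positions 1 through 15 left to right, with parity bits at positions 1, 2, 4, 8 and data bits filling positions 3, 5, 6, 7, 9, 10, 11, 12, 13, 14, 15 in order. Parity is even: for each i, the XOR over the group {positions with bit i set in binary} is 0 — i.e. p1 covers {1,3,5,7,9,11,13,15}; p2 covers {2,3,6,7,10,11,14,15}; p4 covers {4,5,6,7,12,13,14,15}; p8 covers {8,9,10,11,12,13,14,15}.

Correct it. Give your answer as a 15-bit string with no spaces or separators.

s1 (pos 1,3,5,7,9,11,13,15): 0⊕0⊕1⊕0⊕1⊕1⊕1⊕1 = 1
s2 (pos 2,3,6,7,10,11,14,15): 1⊕0⊕1⊕0⊕0⊕1⊕0⊕1 = 0
s4 (pos 4,5,6,7,12,13,14,15): 0⊕1⊕1⊕0⊕1⊕1⊕0⊕1 = 1
s8 (pos 8,9,10,11,12,13,14,15): 1⊕1⊕0⊕1⊕1⊕1⊕0⊕1 = 0
Syndrome s8…s1 = 0101 → error at position 5.
Flip position 5: 010011011011101 → 010001011011101

010001011011101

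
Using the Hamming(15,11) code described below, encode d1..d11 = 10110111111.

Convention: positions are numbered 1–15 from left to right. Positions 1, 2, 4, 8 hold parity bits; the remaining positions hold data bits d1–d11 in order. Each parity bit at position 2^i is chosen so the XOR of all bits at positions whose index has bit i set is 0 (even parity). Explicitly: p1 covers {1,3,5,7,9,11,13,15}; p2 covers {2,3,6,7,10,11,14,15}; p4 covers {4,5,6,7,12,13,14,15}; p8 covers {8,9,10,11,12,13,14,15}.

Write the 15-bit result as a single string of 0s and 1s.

Place data at non-parity positions: p1 p2 1 p4 0 1 1 p8 0 1 1 1 1 1 1
p1 (pos 1,3,5,7,9,11,13,15): XOR of data positions = 1⊕0⊕1⊕0⊕1⊕1⊕1 = 1
p2 (pos 2,3,6,7,10,11,14,15): XOR of data positions = 1⊕1⊕1⊕1⊕1⊕1⊕1 = 1
p4 (pos 4,5,6,7,12,13,14,15): XOR of data positions = 0⊕1⊕1⊕1⊕1⊕1⊕1 = 0
p8 (pos 8,9,10,11,12,13,14,15): XOR of data positions = 0⊕1⊕1⊕1⊕1⊕1⊕1 = 0
Codeword: 111001100111111

111001100111111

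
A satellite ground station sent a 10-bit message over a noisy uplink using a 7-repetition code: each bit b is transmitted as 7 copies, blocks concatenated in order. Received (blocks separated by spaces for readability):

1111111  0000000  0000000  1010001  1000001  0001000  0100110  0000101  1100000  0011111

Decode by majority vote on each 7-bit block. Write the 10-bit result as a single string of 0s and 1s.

1000000001

Block 1 (1111111): 7 ones → 1
Block 2 (0000000): 0 ones → 0
Block 3 (0000000): 0 ones → 0
Block 4 (1010001): 3 ones → 0
Block 5 (1000001): 2 ones → 0
Block 6 (0001000): 1 one → 0
Block 7 (0100110): 3 ones → 0
Block 8 (0000101): 2 ones → 0
Block 9 (1100000): 2 ones → 0
Block 10 (0011111): 5 ones → 1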